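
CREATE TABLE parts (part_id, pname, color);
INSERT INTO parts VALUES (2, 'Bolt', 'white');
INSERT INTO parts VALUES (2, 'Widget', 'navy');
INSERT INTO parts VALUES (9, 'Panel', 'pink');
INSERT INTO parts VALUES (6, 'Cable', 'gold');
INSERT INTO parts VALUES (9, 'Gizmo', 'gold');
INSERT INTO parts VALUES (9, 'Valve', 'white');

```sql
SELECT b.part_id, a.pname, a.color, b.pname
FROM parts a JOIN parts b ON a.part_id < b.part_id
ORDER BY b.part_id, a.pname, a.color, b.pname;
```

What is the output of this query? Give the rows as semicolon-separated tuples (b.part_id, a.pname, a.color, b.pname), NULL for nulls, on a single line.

(6, Bolt, white, Cable); (6, Widget, navy, Cable); (9, Bolt, white, Gizmo); (9, Bolt, white, Panel); (9, Bolt, white, Valve); (9, Cable, gold, Gizmo); (9, Cable, gold, Panel); (9, Cable, gold, Valve); (9, Widget, navy, Gizmo); (9, Widget, navy, Panel); (9, Widget, navy, Valve)

INNER JOIN keeps only pairs where the ON condition holds.
Matching on a.part_id < b.part_id.
- part_id=2: 4 matching b row(s), so 4 row(s) emitted.
- part_id=2: 4 matching b row(s), so 4 row(s) emitted.
- part_id=9: no matching b row, dropped.
- part_id=6: 3 matching b row(s), so 3 row(s) emitted.
- part_id=9: no matching b row, dropped.
- part_id=9: no matching b row, dropped.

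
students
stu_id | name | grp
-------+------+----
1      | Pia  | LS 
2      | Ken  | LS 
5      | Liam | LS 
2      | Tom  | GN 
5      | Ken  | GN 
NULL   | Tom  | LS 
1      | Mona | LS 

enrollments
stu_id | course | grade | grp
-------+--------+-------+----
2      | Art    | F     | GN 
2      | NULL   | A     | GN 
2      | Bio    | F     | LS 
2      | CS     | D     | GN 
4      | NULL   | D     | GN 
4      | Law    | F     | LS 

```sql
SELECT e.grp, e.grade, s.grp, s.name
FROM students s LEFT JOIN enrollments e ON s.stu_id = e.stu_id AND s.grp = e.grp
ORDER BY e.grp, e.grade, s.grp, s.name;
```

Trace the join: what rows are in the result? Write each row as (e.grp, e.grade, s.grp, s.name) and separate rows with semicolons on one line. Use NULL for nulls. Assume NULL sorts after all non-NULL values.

LEFT JOIN keeps every row from `students`; unmatched rows get NULL for `enrollments`'s columns.
Matching on s.stu_id = e.stu_id AND s.grp = e.grp. A NULL in a compared column never satisfies the condition.
- s[0] stu_id=1, grp=LS → no match; kept with NULLs on the e side.
- s[1] stu_id=2, grp=LS → 1 match(es) in e → 1 row(s).
- s[2] stu_id=5, grp=LS → no match; kept with NULLs on the e side.
- s[3] stu_id=2, grp=GN → 3 match(es) in e → 3 row(s).
- s[4] stu_id=5, grp=GN → no match; kept with NULLs on the e side.
- s[5] stu_id=NULL, grp=LS → no match; kept with NULLs on the e side.
- s[6] stu_id=1, grp=LS → no match; kept with NULLs on the e side.
After projecting and ordering:
e.grp | e.grade | s.grp | s.name
GN | A | GN | Tom
GN | D | GN | Tom
GN | F | GN | Tom
LS | F | LS | Ken
NULL | NULL | GN | Ken
NULL | NULL | LS | Liam
NULL | NULL | LS | Mona
NULL | NULL | LS | Pia
NULL | NULL | LS | Tom

(GN, A, GN, Tom); (GN, D, GN, Tom); (GN, F, GN, Tom); (LS, F, LS, Ken); (NULL, NULL, GN, Ken); (NULL, NULL, LS, Liam); (NULL, NULL, LS, Mona); (NULL, NULL, LS, Pia); (NULL, NULL, LS, Tom)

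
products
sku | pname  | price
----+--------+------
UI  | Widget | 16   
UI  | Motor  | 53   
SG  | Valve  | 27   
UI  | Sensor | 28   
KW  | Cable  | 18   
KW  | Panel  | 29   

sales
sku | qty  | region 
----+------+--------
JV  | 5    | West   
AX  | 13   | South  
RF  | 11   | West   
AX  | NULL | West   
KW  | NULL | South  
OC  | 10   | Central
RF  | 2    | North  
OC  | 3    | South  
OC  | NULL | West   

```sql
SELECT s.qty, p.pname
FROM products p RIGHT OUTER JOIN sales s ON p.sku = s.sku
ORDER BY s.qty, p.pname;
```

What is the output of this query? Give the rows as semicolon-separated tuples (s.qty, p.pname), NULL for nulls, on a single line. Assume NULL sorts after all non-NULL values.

(2, NULL); (3, NULL); (5, NULL); (10, NULL); (11, NULL); (13, NULL); (NULL, Cable); (NULL, Panel); (NULL, NULL); (NULL, NULL)

RIGHT JOIN keeps every row from `sales`; unmatched rows get NULL for `products`'s columns.
Matching on p.sku = s.sku.
Matched pairs: 2; unmatched s rows kept: 8.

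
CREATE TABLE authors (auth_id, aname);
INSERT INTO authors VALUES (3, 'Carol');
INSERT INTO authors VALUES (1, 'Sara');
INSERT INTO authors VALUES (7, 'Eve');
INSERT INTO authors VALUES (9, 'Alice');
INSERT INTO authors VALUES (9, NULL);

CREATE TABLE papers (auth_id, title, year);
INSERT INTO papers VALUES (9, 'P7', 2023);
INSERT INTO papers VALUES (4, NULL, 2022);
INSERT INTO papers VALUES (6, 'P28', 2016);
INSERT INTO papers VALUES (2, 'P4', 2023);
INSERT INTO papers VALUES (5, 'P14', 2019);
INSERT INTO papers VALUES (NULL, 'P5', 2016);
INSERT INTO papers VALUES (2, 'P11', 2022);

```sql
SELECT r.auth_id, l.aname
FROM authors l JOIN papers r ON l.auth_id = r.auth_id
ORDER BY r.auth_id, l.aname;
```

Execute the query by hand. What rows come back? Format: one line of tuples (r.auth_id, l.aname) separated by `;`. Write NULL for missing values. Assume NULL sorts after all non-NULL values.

INNER JOIN keeps only pairs where the ON condition holds.
Matching on l.auth_id = r.auth_id. A NULL in a compared column never satisfies the condition.
- l[0] auth_id=3 → no match; dropped.
- l[1] auth_id=1 → no match; dropped.
- l[2] auth_id=7 → no match; dropped.
- l[3] auth_id=9 → 1 match(es) in r → 1 row(s).
- l[4] auth_id=9 → 1 match(es) in r → 1 row(s).
After projecting and ordering:
r.auth_id | l.aname
9 | Alice
9 | NULL

(9, Alice); (9, NULL)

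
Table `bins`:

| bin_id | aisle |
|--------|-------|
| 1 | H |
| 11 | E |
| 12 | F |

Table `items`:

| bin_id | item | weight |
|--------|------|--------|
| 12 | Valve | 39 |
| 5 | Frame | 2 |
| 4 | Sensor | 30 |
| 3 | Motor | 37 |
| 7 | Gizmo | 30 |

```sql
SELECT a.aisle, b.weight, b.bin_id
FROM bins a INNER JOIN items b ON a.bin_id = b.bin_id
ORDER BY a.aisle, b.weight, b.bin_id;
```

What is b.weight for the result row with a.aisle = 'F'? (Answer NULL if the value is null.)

INNER JOIN keeps only pairs where the ON condition holds.
Matching on a.bin_id = b.bin_id.
- a (bin_id=1) has no partner → excluded.
- a (bin_id=11) has no partner → excluded.
- a (bin_id=12) pairs with 1 row(s) of b.

39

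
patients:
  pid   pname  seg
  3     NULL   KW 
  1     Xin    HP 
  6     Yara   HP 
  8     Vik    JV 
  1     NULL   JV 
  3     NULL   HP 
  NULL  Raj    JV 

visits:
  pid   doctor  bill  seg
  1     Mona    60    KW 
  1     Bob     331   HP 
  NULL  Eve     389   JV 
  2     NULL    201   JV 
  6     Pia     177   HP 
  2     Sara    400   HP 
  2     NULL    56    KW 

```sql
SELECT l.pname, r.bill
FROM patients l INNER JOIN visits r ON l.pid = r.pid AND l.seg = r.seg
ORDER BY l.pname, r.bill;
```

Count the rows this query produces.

INNER JOIN keeps only pairs where the ON condition holds.
Matching on l.pid = r.pid AND l.seg = r.seg. A NULL in a compared column never satisfies the condition.
- l[0] pid=3, seg=KW → no match; dropped.
- l[1] pid=1, seg=HP → 1 match(es) in r → 1 row(s).
- l[2] pid=6, seg=HP → 1 match(es) in r → 1 row(s).
- l[3] pid=8, seg=JV → no match; dropped.
- l[4] pid=1, seg=JV → no match; dropped.
- l[5] pid=3, seg=HP → no match; dropped.
- l[6] pid=NULL, seg=JV → no match; dropped.
Total: 2 rows.

2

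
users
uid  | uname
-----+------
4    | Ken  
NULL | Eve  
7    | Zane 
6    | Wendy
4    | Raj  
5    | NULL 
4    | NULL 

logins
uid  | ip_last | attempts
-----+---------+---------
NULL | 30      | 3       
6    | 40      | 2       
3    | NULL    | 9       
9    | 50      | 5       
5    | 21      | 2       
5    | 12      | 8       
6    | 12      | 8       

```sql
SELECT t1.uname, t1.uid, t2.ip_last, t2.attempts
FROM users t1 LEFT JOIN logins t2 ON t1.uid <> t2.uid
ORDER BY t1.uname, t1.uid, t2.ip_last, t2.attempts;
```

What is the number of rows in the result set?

33

LEFT JOIN keeps every row from `users`; unmatched rows get NULL for `logins`'s columns.
Matching on t1.uid <> t2.uid. A NULL in a compared column never satisfies the condition.
- t1 row (uid=4): matches 6 t2 row(s) → 6 output row(s).
- t1 row (uid=NULL): no match → kept, t2 columns NULL.
- t1 row (uid=7): matches 6 t2 row(s) → 6 output row(s).
- t1 row (uid=6): matches 4 t2 row(s) → 4 output row(s).
- t1 row (uid=4): matches 6 t2 row(s) → 6 output row(s).
- t1 row (uid=5): matches 4 t2 row(s) → 4 output row(s).
- t1 row (uid=4): matches 6 t2 row(s) → 6 output row(s).
Total: 32 matched + 1 padded = 33 rows.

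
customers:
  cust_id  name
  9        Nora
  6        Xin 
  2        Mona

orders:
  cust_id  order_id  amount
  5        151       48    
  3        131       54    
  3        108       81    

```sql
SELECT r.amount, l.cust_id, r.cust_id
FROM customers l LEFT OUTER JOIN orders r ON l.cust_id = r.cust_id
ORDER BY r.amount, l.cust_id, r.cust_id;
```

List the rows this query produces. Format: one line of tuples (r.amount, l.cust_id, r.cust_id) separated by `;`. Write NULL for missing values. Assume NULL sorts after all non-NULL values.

(NULL, 2, NULL); (NULL, 6, NULL); (NULL, 9, NULL)

LEFT JOIN keeps every row from `customers`; unmatched rows get NULL for `orders`'s columns.
Matching on l.cust_id = r.cust_id.
- cust_id=9: no r row matches, row kept with r columns NULL.
- cust_id=6: no r row matches, row kept with r columns NULL.
- cust_id=2: no r row matches, row kept with r columns NULL.
After projecting and ordering:
r.amount | l.cust_id | r.cust_id
NULL | 2 | NULL
NULL | 6 | NULL
NULL | 9 | NULL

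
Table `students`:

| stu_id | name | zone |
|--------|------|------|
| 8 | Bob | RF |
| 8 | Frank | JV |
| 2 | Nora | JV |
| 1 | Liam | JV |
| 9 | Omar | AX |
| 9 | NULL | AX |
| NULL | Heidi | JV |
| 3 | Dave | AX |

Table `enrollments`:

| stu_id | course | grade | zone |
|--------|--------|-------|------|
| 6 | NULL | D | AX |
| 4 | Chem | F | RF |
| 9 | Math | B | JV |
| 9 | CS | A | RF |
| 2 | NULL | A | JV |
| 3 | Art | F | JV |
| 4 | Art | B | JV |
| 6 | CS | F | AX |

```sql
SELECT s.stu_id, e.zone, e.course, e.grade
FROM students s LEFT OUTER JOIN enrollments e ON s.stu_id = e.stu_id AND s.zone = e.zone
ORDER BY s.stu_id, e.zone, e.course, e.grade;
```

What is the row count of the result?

8

LEFT JOIN keeps every row from `students`; unmatched rows get NULL for `enrollments`'s columns.
Matching on s.stu_id = e.stu_id AND s.zone = e.zone. A NULL in a compared column never satisfies the condition.
Matched pairs: 1; unmatched s rows kept: 7.
Total: 1 matched + 7 padded = 8 rows.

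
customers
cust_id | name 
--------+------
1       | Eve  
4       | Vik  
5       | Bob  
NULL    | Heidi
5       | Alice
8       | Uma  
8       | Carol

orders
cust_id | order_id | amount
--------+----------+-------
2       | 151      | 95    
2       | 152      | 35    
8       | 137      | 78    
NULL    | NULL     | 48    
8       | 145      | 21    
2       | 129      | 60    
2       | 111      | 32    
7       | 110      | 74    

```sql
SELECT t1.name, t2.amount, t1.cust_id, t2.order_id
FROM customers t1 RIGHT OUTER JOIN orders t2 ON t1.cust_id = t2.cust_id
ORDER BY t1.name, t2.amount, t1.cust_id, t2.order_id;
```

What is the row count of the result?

RIGHT JOIN keeps every row from `orders`; unmatched rows get NULL for `customers`'s columns.
Matching on t1.cust_id = t2.cust_id. A NULL in a compared column never satisfies the condition.
- t1 (cust_id=1) has no partner in t2.
- t1 (cust_id=4) has no partner in t2.
- t1 (cust_id=5) has no partner in t2.
- t1 (cust_id=NULL) has no partner in t2.
- t1 (cust_id=5) has no partner in t2.
- t1 (cust_id=8) pairs with 2 row(s) of t2.
- t1 (cust_id=8) pairs with 2 row(s) of t2.
- 6 t2 row(s) had no t1 match → kept, t1 columns NULL.
Total: 4 matched + 6 padded = 10 rows.

10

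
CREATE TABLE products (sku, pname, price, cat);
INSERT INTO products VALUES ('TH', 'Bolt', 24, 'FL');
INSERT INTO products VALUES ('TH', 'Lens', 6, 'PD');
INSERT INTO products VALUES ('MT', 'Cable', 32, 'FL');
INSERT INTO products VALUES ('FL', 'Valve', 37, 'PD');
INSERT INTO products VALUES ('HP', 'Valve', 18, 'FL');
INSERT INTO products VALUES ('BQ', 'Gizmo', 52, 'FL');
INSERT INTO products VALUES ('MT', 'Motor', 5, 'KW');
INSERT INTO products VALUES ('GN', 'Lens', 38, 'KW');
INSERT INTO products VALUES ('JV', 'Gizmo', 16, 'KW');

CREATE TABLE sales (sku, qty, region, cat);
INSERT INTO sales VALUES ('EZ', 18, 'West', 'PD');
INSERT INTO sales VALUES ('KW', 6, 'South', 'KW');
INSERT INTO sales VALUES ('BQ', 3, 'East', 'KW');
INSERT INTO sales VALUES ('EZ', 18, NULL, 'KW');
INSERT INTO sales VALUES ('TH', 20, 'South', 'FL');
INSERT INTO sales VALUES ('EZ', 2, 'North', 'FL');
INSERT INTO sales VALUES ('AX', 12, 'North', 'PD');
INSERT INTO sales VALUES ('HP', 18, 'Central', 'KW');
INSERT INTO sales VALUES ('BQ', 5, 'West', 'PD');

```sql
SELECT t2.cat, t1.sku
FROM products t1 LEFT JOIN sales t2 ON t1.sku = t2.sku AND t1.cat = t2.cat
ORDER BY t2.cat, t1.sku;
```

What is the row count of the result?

LEFT JOIN keeps every row from `products`; unmatched rows get NULL for `sales`'s columns.
Matching on t1.sku = t2.sku AND t1.cat = t2.cat.
Matched pairs: 1; unmatched t1 rows kept: 8.
Total: 1 matched + 8 padded = 9 rows.

9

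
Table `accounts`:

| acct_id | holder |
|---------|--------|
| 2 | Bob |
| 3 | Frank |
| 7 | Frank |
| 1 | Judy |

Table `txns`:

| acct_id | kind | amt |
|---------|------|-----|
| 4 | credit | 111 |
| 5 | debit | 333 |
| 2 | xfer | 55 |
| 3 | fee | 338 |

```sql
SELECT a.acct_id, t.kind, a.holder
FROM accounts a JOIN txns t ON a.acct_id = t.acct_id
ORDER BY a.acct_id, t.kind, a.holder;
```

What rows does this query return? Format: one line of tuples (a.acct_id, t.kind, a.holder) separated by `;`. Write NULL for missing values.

(2, xfer, Bob); (3, fee, Frank)

INNER JOIN keeps only pairs where the ON condition holds.
Matching on a.acct_id = t.acct_id.
Matched pairs: 2.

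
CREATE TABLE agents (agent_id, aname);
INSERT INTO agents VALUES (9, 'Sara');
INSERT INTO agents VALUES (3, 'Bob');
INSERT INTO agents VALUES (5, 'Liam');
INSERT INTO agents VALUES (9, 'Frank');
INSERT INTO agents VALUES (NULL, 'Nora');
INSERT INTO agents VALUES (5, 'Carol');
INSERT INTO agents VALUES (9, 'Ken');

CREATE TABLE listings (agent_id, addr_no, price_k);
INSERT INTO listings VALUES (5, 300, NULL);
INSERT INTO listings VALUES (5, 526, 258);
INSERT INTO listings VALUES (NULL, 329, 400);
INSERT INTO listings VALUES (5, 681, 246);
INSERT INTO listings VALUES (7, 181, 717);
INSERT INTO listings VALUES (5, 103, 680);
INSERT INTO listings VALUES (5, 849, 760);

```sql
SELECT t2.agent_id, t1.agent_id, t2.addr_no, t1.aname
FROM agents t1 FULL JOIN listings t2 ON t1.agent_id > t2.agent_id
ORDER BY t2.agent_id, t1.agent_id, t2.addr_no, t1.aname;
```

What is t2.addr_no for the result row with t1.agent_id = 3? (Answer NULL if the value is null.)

NULL

FULL OUTER JOIN keeps every row from both sides; unmatched rows get NULL for the other side's columns.
Matching on t1.agent_id > t2.agent_id. A NULL in a compared column never satisfies the condition.
Matched pairs: 18; unmatched t1 rows kept: 4; unmatched t2 rows kept: 1.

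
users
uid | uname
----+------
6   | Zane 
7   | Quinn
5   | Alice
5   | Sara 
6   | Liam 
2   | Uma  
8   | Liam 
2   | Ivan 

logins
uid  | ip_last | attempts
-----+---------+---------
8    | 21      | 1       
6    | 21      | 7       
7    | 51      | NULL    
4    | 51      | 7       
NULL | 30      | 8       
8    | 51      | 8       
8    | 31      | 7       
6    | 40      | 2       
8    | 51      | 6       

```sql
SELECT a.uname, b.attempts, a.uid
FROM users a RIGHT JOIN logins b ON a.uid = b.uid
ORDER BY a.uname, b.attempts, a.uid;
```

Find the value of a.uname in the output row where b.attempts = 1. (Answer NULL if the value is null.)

RIGHT JOIN keeps every row from `logins`; unmatched rows get NULL for `users`'s columns.
Matching on a.uid = b.uid. A NULL in a compared column never satisfies the condition.
- uid=6: 2 matching b row(s), so 2 row(s) emitted.
- uid=7: 1 matching b row(s), so 1 row(s) emitted.
- uid=5: no matching b row.
- uid=5: no matching b row.
- uid=6: 2 matching b row(s), so 2 row(s) emitted.
- uid=2: no matching b row.
- uid=8: 4 matching b row(s), so 4 row(s) emitted.
- uid=2: no matching b row.
- plus 2 unmatched b row(s), each kept with NULL a columns.

Liam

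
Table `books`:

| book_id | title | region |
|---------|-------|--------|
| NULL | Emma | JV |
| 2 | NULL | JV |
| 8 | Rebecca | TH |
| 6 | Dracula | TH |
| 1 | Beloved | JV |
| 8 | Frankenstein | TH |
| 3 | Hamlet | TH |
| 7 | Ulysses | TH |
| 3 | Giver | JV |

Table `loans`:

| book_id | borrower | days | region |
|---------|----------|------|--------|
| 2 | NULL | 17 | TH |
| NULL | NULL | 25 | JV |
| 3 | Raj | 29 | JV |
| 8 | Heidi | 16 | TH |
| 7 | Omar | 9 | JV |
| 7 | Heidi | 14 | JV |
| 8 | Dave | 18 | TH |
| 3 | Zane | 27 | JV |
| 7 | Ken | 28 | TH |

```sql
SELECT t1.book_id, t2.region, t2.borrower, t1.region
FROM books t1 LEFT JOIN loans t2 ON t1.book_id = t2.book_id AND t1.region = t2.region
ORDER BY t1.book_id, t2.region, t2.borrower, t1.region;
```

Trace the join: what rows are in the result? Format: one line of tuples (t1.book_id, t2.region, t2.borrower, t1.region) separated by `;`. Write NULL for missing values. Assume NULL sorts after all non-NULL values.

LEFT JOIN keeps every row from `books`; unmatched rows get NULL for `loans`'s columns.
Matching on t1.book_id = t2.book_id AND t1.region = t2.region. A NULL in a compared column never satisfies the condition.
- t1[0] book_id=NULL, region=JV → no match; kept with NULLs on the t2 side.
- t1[1] book_id=2, region=JV → no match; kept with NULLs on the t2 side.
- t1[2] book_id=8, region=TH → 2 match(es) in t2 → 2 row(s).
- t1[3] book_id=6, region=TH → no match; kept with NULLs on the t2 side.
- t1[4] book_id=1, region=JV → no match; kept with NULLs on the t2 side.
- t1[5] book_id=8, region=TH → 2 match(es) in t2 → 2 row(s).
- t1[6] book_id=3, region=TH → no match; kept with NULLs on the t2 side.
- t1[7] book_id=7, region=TH → 1 match(es) in t2 → 1 row(s).
- t1[8] book_id=3, region=JV → 2 match(es) in t2 → 2 row(s).

(1, NULL, NULL, JV); (2, NULL, NULL, JV); (3, JV, Raj, JV); (3, JV, Zane, JV); (3, NULL, NULL, TH); (6, NULL, NULL, TH); (7, TH, Ken, TH); (8, TH, Dave, TH); (8, TH, Dave, TH); (8, TH, Heidi, TH); (8, TH, Heidi, TH); (NULL, NULL, NULL, JV)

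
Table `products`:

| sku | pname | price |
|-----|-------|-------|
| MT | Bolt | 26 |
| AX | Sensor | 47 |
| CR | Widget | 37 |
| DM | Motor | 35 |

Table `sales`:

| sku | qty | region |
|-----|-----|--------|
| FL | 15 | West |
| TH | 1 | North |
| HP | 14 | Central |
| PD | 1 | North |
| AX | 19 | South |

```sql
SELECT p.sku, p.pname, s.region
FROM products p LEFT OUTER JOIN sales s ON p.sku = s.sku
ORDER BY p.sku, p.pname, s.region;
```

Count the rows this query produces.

4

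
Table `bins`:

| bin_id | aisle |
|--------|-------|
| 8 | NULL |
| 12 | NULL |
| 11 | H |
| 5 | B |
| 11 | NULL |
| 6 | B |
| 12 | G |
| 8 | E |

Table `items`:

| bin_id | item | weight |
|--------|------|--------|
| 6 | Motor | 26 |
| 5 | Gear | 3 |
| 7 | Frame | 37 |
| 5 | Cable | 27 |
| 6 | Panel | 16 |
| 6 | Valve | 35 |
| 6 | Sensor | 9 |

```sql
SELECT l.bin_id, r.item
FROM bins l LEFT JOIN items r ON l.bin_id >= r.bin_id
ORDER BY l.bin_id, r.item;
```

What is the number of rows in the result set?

50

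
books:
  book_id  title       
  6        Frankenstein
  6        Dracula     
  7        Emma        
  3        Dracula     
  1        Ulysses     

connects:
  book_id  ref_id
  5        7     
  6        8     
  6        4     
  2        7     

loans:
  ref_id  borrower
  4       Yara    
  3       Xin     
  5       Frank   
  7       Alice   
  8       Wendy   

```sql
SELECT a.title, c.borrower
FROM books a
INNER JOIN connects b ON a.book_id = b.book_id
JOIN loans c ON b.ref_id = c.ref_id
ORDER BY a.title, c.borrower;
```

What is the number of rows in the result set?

4

Joins associate left-to-right: books INNER JOIN connects on book_id gives 4 intermediate row(s).
Then INNER JOIN `loans c` on ref_id: keep only rows whose b.ref_id appears in c.
Result: 4 row(s).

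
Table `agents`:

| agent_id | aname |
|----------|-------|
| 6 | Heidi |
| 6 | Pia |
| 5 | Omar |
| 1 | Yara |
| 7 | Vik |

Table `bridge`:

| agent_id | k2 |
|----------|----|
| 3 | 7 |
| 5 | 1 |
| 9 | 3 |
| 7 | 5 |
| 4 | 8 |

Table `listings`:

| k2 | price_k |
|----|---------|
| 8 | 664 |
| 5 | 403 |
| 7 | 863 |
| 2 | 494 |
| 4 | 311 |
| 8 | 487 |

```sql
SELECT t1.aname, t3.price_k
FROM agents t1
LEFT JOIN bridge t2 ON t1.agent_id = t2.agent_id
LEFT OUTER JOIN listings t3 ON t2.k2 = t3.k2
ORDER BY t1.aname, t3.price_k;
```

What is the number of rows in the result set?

5

Joins associate left-to-right: agents LEFT JOIN bridge on agent_id gives 5 intermediate row(s).
Then LEFT JOIN `listings t3` on k2: each of those 5 rows is kept; rows whose t2.k2 has no match in t3 get NULL for t3's columns.
Result: 5 row(s).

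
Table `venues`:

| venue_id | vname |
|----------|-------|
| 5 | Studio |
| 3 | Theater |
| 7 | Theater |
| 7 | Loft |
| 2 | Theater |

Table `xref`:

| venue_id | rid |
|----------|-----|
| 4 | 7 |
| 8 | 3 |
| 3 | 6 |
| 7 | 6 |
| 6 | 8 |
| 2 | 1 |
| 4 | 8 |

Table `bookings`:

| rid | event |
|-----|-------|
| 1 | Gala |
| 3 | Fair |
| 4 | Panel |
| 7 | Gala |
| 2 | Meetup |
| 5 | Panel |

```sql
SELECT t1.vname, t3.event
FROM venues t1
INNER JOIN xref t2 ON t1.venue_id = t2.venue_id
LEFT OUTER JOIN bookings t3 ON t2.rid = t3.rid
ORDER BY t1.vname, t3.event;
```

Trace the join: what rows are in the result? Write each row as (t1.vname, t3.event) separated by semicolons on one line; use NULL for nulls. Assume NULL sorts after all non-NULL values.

(Loft, NULL); (Theater, Gala); (Theater, NULL); (Theater, NULL)

Evaluate left to right. First `venues t1 INNER JOIN xref t2` on venue_id: 4 row(s).
Then LEFT JOIN `bookings t3` on rid: each of those 4 rows is kept; rows whose t2.rid has no match in t3 get NULL for t3's columns.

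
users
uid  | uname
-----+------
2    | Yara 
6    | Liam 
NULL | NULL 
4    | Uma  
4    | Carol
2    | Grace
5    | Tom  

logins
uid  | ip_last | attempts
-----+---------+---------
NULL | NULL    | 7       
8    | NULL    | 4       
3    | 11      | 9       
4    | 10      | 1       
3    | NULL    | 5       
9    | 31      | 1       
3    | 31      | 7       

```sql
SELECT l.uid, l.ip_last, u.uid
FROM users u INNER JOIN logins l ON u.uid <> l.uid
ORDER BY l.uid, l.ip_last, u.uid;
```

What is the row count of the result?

34

INNER JOIN keeps only pairs where the ON condition holds.
Matching on u.uid <> l.uid. A NULL in a compared column never satisfies the condition.
Matched pairs: 34.
Total: 34 rows.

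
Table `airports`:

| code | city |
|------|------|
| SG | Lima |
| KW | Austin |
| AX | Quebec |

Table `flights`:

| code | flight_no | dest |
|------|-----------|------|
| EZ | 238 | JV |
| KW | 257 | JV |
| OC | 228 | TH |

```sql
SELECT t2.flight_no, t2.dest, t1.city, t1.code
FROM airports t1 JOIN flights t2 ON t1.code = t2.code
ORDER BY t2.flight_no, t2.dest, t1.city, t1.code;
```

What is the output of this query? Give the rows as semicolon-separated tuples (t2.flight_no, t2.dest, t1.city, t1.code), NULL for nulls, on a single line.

INNER JOIN keeps only pairs where the ON condition holds.
Matching on t1.code = t2.code.
- t1 row (code=SG): no match → dropped.
- t1 row (code=KW): matches 1 t2 row(s) → 1 output row(s).
- t1 row (code=AX): no match → dropped.
After projecting and ordering:
t2.flight_no | t2.dest | t1.city | t1.code
257 | JV | Austin | KW

(257, JV, Austin, KW)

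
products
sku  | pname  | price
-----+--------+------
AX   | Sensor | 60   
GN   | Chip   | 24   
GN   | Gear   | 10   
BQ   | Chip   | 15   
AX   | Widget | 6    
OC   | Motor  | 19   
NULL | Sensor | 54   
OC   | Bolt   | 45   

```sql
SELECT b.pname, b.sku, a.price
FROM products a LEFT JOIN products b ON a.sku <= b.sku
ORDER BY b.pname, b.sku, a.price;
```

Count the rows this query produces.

32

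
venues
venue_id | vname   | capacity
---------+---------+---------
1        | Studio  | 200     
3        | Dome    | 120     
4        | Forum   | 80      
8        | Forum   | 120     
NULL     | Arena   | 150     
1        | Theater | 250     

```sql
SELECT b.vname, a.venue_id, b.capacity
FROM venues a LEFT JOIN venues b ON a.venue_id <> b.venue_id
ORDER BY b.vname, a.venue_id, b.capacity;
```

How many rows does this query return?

19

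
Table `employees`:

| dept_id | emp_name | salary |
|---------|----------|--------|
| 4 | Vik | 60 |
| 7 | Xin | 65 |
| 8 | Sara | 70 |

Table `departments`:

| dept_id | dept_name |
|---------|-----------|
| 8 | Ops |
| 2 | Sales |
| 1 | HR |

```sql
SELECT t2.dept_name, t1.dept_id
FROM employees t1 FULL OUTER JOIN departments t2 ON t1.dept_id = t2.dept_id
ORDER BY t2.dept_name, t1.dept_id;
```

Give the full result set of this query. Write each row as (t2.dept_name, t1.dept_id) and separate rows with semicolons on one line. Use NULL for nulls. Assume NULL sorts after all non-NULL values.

(HR, NULL); (Ops, 8); (Sales, NULL); (NULL, 4); (NULL, 7)

FULL OUTER JOIN keeps every row from both sides; unmatched rows get NULL for the other side's columns.
Matching on t1.dept_id = t2.dept_id.
- dept_id=4: no t2 row matches, row kept with t2 columns NULL.
- dept_id=7: no t2 row matches, row kept with t2 columns NULL.
- dept_id=8: 1 matching t2 row(s), so 1 row(s) emitted.
- plus 2 unmatched t2 row(s), each kept with NULL t1 columns.
After projecting and ordering:
t2.dept_name | t1.dept_id
HR | NULL
Ops | 8
Sales | NULL
NULL | 4
NULL | 7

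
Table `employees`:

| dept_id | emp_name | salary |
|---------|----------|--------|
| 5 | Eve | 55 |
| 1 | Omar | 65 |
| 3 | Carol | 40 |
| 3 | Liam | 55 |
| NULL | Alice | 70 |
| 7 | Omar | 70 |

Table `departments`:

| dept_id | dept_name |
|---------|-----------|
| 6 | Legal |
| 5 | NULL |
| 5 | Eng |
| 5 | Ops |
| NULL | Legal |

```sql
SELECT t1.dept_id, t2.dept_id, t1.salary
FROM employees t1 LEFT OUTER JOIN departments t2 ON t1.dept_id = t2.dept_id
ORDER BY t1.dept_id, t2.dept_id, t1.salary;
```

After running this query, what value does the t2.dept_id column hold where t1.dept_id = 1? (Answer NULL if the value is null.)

LEFT JOIN keeps every row from `employees`; unmatched rows get NULL for `departments`'s columns.
Matching on t1.dept_id = t2.dept_id. A NULL in a compared column never satisfies the condition.
- t1 (dept_id=5) pairs with 3 row(s) of t2.
- t1 (dept_id=1) has no partner → padded with NULL.
- t1 (dept_id=3) has no partner → padded with NULL.
- t1 (dept_id=3) has no partner → padded with NULL.
- t1 (dept_id=NULL) has no partner → padded with NULL.
- t1 (dept_id=7) has no partner → padded with NULL.

NULL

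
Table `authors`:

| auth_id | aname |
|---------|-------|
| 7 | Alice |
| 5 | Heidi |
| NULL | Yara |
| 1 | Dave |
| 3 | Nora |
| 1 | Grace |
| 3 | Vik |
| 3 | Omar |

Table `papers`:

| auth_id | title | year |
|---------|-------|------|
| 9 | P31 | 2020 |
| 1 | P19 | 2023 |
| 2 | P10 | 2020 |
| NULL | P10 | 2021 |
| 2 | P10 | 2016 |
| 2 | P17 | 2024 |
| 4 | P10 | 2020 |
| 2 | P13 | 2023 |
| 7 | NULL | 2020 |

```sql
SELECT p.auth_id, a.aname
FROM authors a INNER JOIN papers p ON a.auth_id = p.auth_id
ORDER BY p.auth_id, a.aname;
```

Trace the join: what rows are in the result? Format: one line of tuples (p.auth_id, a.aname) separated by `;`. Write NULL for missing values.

INNER JOIN keeps only pairs where the ON condition holds.
Matching on a.auth_id = p.auth_id. A NULL in a compared column never satisfies the condition.
Matched pairs: 3.

(1, Dave); (1, Grace); (7, Alice)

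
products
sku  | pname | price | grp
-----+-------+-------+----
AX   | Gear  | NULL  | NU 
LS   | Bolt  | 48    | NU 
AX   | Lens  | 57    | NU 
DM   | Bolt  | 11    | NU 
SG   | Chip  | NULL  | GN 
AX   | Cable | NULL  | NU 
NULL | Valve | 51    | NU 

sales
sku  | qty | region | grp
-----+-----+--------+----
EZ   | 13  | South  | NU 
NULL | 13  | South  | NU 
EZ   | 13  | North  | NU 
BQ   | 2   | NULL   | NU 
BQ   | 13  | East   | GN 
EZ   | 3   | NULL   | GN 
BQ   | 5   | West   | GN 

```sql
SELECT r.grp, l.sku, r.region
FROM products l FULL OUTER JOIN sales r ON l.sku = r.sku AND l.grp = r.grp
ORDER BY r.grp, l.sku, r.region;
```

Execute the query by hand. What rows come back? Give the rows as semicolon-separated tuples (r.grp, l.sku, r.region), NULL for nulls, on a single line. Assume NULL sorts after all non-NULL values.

(GN, NULL, East); (GN, NULL, West); (GN, NULL, NULL); (NU, NULL, North); (NU, NULL, South); (NU, NULL, South); (NU, NULL, NULL); (NULL, AX, NULL); (NULL, AX, NULL); (NULL, AX, NULL); (NULL, DM, NULL); (NULL, LS, NULL); (NULL, SG, NULL); (NULL, NULL, NULL)

FULL OUTER JOIN keeps every row from both sides; unmatched rows get NULL for the other side's columns.
Matching on l.sku = r.sku AND l.grp = r.grp. A NULL in a compared column never satisfies the condition.
Matched pairs: 0; unmatched l rows kept: 7; unmatched r rows kept: 7.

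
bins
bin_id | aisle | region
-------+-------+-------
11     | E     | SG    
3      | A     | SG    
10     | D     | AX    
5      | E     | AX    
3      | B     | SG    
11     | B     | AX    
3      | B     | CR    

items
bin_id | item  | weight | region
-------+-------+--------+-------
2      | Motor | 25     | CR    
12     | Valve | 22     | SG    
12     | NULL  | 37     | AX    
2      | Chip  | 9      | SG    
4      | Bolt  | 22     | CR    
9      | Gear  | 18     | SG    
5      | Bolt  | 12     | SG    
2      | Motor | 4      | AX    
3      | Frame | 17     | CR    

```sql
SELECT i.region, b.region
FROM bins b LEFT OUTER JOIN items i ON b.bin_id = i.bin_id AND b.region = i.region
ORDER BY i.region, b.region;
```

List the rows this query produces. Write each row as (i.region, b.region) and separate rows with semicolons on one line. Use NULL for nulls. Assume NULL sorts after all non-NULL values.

(CR, CR); (NULL, AX); (NULL, AX); (NULL, AX); (NULL, SG); (NULL, SG); (NULL, SG)

LEFT JOIN keeps every row from `bins`; unmatched rows get NULL for `items`'s columns.
Matching on b.bin_id = i.bin_id AND b.region = i.region.
- bin_id=11, region=SG: no i row matches, row kept with i columns NULL.
- bin_id=3, region=SG: no i row matches, row kept with i columns NULL.
- bin_id=10, region=AX: no i row matches, row kept with i columns NULL.
- bin_id=5, region=AX: no i row matches, row kept with i columns NULL.
- bin_id=3, region=SG: no i row matches, row kept with i columns NULL.
- bin_id=11, region=AX: no i row matches, row kept with i columns NULL.
- bin_id=3, region=CR: 1 matching i row(s), so 1 row(s) emitted.
After projecting and ordering:
i.region | b.region
CR | CR
NULL | AX
NULL | AX
NULL | AX
NULL | SG
NULL | SG
NULL | SG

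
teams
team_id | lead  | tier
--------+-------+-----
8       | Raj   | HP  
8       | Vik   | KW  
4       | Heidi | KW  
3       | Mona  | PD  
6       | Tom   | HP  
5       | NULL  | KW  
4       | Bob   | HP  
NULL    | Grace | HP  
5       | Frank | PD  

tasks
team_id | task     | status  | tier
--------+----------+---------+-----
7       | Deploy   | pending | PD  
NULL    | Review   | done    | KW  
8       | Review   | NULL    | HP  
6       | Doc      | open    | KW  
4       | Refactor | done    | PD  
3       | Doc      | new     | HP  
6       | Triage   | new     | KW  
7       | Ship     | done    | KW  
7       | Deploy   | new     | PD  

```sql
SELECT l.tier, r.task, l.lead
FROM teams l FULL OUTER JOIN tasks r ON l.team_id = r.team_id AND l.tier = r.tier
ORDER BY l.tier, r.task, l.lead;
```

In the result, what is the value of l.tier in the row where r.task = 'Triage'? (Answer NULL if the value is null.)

NULL

FULL OUTER JOIN keeps every row from both sides; unmatched rows get NULL for the other side's columns.
Matching on l.team_id = r.team_id AND l.tier = r.tier. A NULL in a compared column never satisfies the condition.
- team_id=8, tier=HP: 1 matching r row(s), so 1 row(s) emitted.
- team_id=8, tier=KW: no r row matches, row kept with r columns NULL.
- team_id=4, tier=KW: no r row matches, row kept with r columns NULL.
- team_id=3, tier=PD: no r row matches, row kept with r columns NULL.
- team_id=6, tier=HP: no r row matches, row kept with r columns NULL.
- team_id=5, tier=KW: no r row matches, row kept with r columns NULL.
- team_id=4, tier=HP: no r row matches, row kept with r columns NULL.
- team_id=NULL, tier=HP: no r row matches, row kept with r columns NULL.
- team_id=5, tier=PD: no r row matches, row kept with r columns NULL.
- 8 r row(s) had no l match → kept, l columns NULL.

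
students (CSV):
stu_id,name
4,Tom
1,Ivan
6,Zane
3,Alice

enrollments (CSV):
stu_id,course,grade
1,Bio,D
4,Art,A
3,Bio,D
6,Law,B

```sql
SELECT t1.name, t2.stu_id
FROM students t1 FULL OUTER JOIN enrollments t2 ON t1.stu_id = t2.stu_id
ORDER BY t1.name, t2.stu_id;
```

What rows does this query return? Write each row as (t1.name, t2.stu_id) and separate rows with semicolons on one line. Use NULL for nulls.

(Alice, 3); (Ivan, 1); (Tom, 4); (Zane, 6)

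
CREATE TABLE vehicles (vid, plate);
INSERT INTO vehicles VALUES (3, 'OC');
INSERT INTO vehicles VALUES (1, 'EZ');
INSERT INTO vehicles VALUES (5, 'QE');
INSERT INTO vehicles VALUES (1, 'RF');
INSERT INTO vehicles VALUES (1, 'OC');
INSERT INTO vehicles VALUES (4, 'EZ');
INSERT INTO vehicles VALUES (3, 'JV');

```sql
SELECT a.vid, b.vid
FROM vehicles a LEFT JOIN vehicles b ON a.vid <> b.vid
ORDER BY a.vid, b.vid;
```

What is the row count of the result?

34

LEFT JOIN keeps every row from `vehicles a`; unmatched rows get NULL for `vehicles b`'s columns.
Matching on a.vid <> b.vid.
Matched pairs: 34; unmatched a rows kept: 0.
Total: 34 rows.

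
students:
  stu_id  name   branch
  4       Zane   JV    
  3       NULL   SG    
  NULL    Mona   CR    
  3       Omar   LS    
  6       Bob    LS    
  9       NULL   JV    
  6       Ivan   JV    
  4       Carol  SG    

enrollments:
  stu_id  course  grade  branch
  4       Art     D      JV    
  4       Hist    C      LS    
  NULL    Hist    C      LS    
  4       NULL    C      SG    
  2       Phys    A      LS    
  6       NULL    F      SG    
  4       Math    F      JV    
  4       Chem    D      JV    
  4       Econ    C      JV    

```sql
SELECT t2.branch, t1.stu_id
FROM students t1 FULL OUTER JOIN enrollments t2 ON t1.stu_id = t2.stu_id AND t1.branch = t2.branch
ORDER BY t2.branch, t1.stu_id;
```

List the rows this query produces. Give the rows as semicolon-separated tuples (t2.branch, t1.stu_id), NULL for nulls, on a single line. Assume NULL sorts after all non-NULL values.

(JV, 4); (JV, 4); (JV, 4); (JV, 4); (LS, NULL); (LS, NULL); (LS, NULL); (SG, 4); (SG, NULL); (NULL, 3); (NULL, 3); (NULL, 6); (NULL, 6); (NULL, 9); (NULL, NULL)

FULL OUTER JOIN keeps every row from both sides; unmatched rows get NULL for the other side's columns.
Matching on t1.stu_id = t2.stu_id AND t1.branch = t2.branch. A NULL in a compared column never satisfies the condition.
Matched pairs: 5; unmatched t1 rows kept: 6; unmatched t2 rows kept: 4.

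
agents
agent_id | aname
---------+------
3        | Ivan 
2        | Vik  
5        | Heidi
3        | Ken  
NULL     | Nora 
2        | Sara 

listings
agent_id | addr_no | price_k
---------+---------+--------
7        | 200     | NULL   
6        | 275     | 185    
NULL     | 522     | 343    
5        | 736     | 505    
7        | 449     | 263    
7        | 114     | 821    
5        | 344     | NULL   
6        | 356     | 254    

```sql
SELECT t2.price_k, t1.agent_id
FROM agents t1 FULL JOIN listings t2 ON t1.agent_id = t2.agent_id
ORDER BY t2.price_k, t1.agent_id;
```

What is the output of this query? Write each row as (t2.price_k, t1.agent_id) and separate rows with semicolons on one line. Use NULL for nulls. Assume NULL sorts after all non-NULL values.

FULL OUTER JOIN keeps every row from both sides; unmatched rows get NULL for the other side's columns.
Matching on t1.agent_id = t2.agent_id. A NULL in a compared column never satisfies the condition.
- t1 (agent_id=3) has no partner → padded with NULL.
- t1 (agent_id=2) has no partner → padded with NULL.
- t1 (agent_id=5) pairs with 2 row(s) of t2.
- t1 (agent_id=3) has no partner → padded with NULL.
- t1 (agent_id=NULL) has no partner → padded with NULL.
- t1 (agent_id=2) has no partner → padded with NULL.
- plus 6 unmatched t2 row(s), each kept with NULL t1 columns.

(185, NULL); (254, NULL); (263, NULL); (343, NULL); (505, 5); (821, NULL); (NULL, 2); (NULL, 2); (NULL, 3); (NULL, 3); (NULL, 5); (NULL, NULL); (NULL, NULL)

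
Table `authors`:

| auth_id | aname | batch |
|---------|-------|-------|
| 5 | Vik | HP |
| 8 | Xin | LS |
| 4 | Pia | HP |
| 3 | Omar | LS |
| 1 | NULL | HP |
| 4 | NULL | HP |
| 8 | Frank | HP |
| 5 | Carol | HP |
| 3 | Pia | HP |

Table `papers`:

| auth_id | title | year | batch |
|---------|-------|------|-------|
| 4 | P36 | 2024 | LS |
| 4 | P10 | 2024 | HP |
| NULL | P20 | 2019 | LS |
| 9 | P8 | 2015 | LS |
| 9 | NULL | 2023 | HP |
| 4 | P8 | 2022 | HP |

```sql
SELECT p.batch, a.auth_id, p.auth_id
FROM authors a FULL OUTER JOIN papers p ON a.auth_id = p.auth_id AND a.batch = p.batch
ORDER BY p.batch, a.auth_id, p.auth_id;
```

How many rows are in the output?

FULL OUTER JOIN keeps every row from both sides; unmatched rows get NULL for the other side's columns.
Matching on a.auth_id = p.auth_id AND a.batch = p.batch. A NULL in a compared column never satisfies the condition.
- a row (auth_id=5, batch=HP): no match → kept, p columns NULL.
- a row (auth_id=8, batch=LS): no match → kept, p columns NULL.
- a row (auth_id=4, batch=HP): matches 2 p row(s) → 2 output row(s).
- a row (auth_id=3, batch=LS): no match → kept, p columns NULL.
- a row (auth_id=1, batch=HP): no match → kept, p columns NULL.
- a row (auth_id=4, batch=HP): matches 2 p row(s) → 2 output row(s).
- a row (auth_id=8, batch=HP): no match → kept, p columns NULL.
- a row (auth_id=5, batch=HP): no match → kept, p columns NULL.
- a row (auth_id=3, batch=HP): no match → kept, p columns NULL.
- 4 row(s) from p found no a partner → padded with NULL.
Total: 4 matched + 11 padded = 15 rows.

15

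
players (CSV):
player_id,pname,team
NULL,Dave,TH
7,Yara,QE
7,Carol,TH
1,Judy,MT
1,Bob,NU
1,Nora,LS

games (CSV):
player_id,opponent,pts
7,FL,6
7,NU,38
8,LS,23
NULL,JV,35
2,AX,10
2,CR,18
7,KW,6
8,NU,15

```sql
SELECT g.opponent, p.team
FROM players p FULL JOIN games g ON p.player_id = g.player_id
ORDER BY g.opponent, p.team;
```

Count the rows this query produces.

FULL OUTER JOIN keeps every row from both sides; unmatched rows get NULL for the other side's columns.
Matching on p.player_id = g.player_id. A NULL in a compared column never satisfies the condition.
- p (player_id=NULL) has no partner → padded with NULL.
- p (player_id=7) pairs with 3 row(s) of g.
- p (player_id=7) pairs with 3 row(s) of g.
- p (player_id=1) has no partner → padded with NULL.
- p (player_id=1) has no partner → padded with NULL.
- p (player_id=1) has no partner → padded with NULL.
- plus 5 unmatched g row(s), each kept with NULL p columns.
Total: 6 matched + 9 padded = 15 rows.

15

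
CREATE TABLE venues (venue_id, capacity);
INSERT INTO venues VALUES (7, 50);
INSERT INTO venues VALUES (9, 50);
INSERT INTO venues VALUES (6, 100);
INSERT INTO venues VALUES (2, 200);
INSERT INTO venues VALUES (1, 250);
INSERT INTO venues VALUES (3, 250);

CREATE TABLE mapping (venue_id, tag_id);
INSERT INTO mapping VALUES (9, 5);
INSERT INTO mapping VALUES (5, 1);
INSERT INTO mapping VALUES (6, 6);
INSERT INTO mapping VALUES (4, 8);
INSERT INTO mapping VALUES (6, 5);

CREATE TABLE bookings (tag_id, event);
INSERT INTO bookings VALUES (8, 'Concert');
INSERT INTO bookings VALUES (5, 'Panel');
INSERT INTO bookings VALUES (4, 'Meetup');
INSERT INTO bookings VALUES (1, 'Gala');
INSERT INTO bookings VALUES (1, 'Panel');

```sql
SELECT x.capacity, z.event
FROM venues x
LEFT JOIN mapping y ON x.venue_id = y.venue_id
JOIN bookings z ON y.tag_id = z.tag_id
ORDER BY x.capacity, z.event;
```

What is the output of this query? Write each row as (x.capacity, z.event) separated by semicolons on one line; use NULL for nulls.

Evaluate left to right. First `venues x LEFT JOIN mapping y` on venue_id: 7 row(s).
Then INNER JOIN `bookings z` on tag_id: keep only rows whose y.tag_id appears in z.

(50, Panel); (100, Panel)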